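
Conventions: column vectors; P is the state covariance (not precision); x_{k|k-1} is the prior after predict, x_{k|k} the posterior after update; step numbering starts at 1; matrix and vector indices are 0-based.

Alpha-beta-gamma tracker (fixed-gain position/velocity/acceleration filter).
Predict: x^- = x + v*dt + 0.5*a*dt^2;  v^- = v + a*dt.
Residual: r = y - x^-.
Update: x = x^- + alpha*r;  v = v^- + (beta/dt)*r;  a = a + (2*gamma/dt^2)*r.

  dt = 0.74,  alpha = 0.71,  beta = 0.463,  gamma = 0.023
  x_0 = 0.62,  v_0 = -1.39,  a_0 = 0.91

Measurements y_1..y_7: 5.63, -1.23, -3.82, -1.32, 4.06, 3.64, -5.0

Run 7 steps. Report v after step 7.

step 1: x_pred=-0.1594  r=5.7894  x^+=3.9511  v^+=2.9057  a^+=1.3963
step 2: x_pred=6.4836  r=-7.7136  x^+=1.0069  v^+=-0.8872  a^+=0.7484
step 3: x_pred=0.5553  r=-4.3753  x^+=-2.5512  v^+=-3.0710  a^+=0.3808
step 4: x_pred=-4.7194  r=3.3994  x^+=-2.3058  v^+=-0.6622  a^+=0.6664
step 5: x_pred=-2.6134  r=6.6734  x^+=2.1247  v^+=4.0063  a^+=1.2270
step 6: x_pred=5.4253  r=-1.7853  x^+=4.1577  v^+=3.7972  a^+=1.0770
step 7: x_pred=7.2626  r=-12.2626  x^+=-1.4439  v^+=-3.0782  a^+=0.0469

v_post = -3.0782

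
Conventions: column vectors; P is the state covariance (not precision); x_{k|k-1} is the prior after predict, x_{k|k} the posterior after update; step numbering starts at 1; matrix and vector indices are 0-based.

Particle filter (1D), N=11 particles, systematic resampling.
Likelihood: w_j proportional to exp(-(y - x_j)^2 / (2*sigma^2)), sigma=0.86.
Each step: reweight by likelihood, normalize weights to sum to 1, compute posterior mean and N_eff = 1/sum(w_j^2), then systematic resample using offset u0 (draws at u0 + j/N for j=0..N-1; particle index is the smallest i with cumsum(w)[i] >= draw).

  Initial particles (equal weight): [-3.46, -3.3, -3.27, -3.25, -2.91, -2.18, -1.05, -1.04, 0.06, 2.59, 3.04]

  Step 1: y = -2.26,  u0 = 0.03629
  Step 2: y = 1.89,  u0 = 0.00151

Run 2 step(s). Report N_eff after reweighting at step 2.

step 1: w=[0.0861, 0.1097, 0.1144, 0.1175, 0.1713, 0.2270, 0.0847, 0.0833, 0.0060, 0.0000, 0.0000]  mean=-2.5844  Neff=7.0746  idx=[0, 1, 2, 2, 3, 4, 4, 5, 5, 6, 7]
step 2: w=[0.0000, 0.0000, 0.0000, 0.0000, 0.0000, 0.0000, 0.0000, 0.0023, 0.0023, 0.4878, 0.5075]  mean=-1.0503  Neff=2.0180  idx=[7, 9, 9, 9, 9, 9, 10, 10, 10, 10, 10]

N_eff = 2.0180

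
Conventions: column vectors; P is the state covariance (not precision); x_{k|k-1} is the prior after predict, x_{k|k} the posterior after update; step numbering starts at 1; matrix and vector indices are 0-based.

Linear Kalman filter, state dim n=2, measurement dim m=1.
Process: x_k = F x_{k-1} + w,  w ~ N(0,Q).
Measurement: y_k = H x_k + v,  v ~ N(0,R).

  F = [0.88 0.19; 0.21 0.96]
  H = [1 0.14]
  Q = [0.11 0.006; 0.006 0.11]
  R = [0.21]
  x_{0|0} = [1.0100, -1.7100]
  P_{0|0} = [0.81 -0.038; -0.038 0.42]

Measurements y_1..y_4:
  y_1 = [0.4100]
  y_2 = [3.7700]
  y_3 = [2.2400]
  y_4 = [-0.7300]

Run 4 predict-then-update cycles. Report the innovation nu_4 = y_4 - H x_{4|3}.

innov = [-2.8189]

step 1: x^-=[0.5639, -1.4295]  P^-=[0.7397 0.1987; 0.1987 0.5175]  S=[1.0155]  K=[0.7558; 0.2670]  nu=[0.0462]  x^+=[0.5988, -1.4172]  P^+=[0.1596 -0.0062; -0.0062 0.4451]
step 2: x^-=[0.2577, -1.2347]  P^-=[0.2476 0.1112; 0.1112 0.5247]  S=[0.4990]  K=[0.5273; 0.3700]  nu=[3.6851]  x^+=[2.2011, 0.1287]  P^+=[0.1088 0.0138; 0.0138 0.4564]
step 3: x^-=[1.9614, 0.5858]  P^-=[0.2154 0.1216; 0.1216 0.5410]  S=[0.4700]  K=[0.4944; 0.4198]  nu=[0.1966]  x^+=[2.0586, 0.6683]  P^+=[0.1005 0.0240; 0.0240 0.4582]
step 4: x^-=[1.9385, 1.0739]  P^-=[0.2124 0.1294; 0.1294 0.5464]  S=[0.4693]  K=[0.4911; 0.4387]  nu=[-2.8189]  x^+=[0.5541, -0.1627]  P^+=[0.0992 0.0283; 0.0283 0.4560]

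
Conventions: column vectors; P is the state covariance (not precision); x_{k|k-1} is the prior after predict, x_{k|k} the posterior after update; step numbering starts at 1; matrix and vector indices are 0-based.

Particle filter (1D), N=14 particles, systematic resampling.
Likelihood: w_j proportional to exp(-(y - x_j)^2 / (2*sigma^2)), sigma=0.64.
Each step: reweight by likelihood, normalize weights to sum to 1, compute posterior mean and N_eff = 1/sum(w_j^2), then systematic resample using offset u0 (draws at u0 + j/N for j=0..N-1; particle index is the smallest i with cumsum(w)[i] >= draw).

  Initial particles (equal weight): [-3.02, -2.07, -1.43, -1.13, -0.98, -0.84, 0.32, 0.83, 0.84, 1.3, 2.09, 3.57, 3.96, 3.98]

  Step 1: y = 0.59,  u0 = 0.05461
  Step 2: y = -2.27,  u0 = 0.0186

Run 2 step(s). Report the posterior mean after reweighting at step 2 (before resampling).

post_mean = 0.3443

step 1: w=[0.0000, 0.0001, 0.0019, 0.0076, 0.0139, 0.0233, 0.2581, 0.2630, 0.2614, 0.1525, 0.0181, 0.0000, 0.0000, 0.0000]  mean=0.7120  Neff=4.3754  idx=[6, 6, 6, 6, 7, 7, 7, 7, 8, 8, 8, 9, 9, 10]
step 2: w=[0.2382, 0.2382, 0.2382, 0.2382, 0.0069, 0.0069, 0.0069, 0.0069, 0.0064, 0.0064, 0.0064, 0.0002, 0.0002, 0.0000]  mean=0.3443  Neff=4.3988  idx=[0, 0, 0, 0, 1, 1, 1, 2, 2, 2, 3, 3, 3, 3]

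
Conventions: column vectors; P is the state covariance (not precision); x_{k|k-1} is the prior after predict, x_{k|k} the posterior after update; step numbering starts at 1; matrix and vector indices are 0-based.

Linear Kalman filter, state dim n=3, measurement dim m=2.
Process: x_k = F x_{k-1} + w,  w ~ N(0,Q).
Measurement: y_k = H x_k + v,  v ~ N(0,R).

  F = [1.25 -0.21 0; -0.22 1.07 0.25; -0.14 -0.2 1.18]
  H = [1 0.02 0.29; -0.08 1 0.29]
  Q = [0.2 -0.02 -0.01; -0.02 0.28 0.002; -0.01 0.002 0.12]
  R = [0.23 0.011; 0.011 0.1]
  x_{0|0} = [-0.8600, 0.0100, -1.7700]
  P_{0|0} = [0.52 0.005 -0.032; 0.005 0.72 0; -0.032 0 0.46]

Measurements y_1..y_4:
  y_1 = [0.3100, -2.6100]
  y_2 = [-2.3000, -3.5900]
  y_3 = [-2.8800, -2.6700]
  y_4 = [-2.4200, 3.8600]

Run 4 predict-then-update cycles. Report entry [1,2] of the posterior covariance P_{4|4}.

step 1: x^-=[-1.0771, -0.2426, -1.9702]  P^-=[1.0416 -0.3279 -0.1191; -0.3279 1.1594 0.0085; -0.1191 0.0085 0.8103]  S=[1.2582 -0.3376; -0.3376 1.3972]  K=[0.7588 -0.1357; -0.0129 0.8473; 0.1506 0.2175]  nu=[1.9633, -1.8822]  x^+=[0.6681, -1.8626, -2.0839]  P^+=[0.2219 0.0627 -0.1728; 0.0627 0.1489 -0.2044; -0.1728 -0.2044 0.7378]
step 2: x^-=[1.2263, -2.6609, -2.1800]  P^-=[0.5204 -0.0711 -0.2607; -0.0711 0.3875 -0.0089; -0.2607 -0.0089 1.3147]  S=[0.7070 -0.0555; -0.0555 0.6197]  K=[0.6076 -0.2495; -0.0441 0.6263; 0.2216 0.6544]  nu=[-2.8409, -0.1988]  x^+=[-0.4502, -2.6602, -2.9397]  P^+=[0.2040 0.0664 -0.2357; 0.0664 0.1399 -0.2499; -0.2357 -0.2499 1.0307]
step 3: x^-=[-0.0041, -3.4823, -2.8737]  P^-=[0.4901 -0.0762 -0.3403; -0.0762 0.3755 0.0418; -0.3403 0.0418 1.7643]  S=[0.6687 -0.0268; -0.0268 0.6792]  K=[0.5713 -0.2926; -0.0614 0.5772; 0.2923 0.8665]  nu=[-1.9729, 1.6453]  x^+=[-1.6127, -2.4114, -2.0247]  P^+=[0.2047 0.0713 -0.2687; 0.0713 0.1448 -0.2828; -0.2687 -0.2828 1.2108]
step 4: x^-=[-1.5095, -2.7316, -1.6811]  P^-=[0.4888 -0.0793 -0.3818; -0.0793 0.3760 0.0632; -0.3818 0.0632 2.0420]  S=[0.6668 -0.0111; -0.0111 0.7180]  K=[0.5594 -0.3104; -0.0708 0.5570; 0.3335 0.9606]  nu=[-0.3683, 6.9583]  x^+=[-3.8754, 1.1703, 4.8805]  P^+=[0.2071 0.0750 -0.2873; 0.0750 0.1490 -0.3039; -0.2873 -0.3039 1.3125]

P_post[1,2] = -0.3039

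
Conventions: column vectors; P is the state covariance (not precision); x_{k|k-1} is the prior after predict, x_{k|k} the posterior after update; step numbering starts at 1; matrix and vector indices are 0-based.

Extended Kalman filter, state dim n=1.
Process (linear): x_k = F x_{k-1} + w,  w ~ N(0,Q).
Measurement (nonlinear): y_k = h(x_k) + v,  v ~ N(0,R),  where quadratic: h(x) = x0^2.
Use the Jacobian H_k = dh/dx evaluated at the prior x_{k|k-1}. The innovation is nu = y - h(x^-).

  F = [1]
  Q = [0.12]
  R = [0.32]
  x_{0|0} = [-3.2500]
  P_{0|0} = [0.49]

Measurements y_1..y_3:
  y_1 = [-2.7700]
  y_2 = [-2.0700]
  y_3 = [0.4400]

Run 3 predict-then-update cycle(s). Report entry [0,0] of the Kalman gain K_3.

K[0,0] = -0.1801

step 1: x^-=[-3.2500]  P^-=[0.6100]  H_jac=[-6.5000]  S=[26.0925]  K=[-0.1520]  nu=[-13.3325]  x^+=[-1.2240]  P^+=[0.0075]
step 2: x^-=[-1.2240]  P^-=[0.1275]  H_jac=[-2.4480]  S=[1.0840]  K=[-0.2879]  nu=[-3.5682]  x^+=[-0.1967]  P^+=[0.0376]
step 3: x^-=[-0.1967]  P^-=[0.1576]  H_jac=[-0.3934]  S=[0.3444]  K=[-0.1801]  nu=[0.4013]  x^+=[-0.2690]  P^+=[0.1465]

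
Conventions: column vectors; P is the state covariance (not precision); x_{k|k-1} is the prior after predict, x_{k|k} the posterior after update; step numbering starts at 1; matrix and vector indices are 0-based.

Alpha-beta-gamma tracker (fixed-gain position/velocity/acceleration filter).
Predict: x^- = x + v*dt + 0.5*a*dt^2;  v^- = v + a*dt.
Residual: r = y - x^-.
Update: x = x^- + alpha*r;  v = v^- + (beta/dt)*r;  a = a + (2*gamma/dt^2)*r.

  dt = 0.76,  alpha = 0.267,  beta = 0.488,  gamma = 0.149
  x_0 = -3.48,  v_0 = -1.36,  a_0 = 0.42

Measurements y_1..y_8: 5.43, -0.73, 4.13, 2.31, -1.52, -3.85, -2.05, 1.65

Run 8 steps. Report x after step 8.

x_post = -17.4898

step 1: x_pred=-4.3923  r=9.8223  x^+=-1.7697  v^+=5.2662  a^+=5.4876
step 2: x_pred=3.8173  r=-4.5473  x^+=2.6032  v^+=6.5169  a^+=3.1415
step 3: x_pred=8.4633  r=-4.3333  x^+=7.3063  v^+=6.1220  a^+=0.9058
step 4: x_pred=12.2206  r=-9.9106  x^+=9.5745  v^+=0.4468  a^+=-4.2073
step 5: x_pred=8.6989  r=-10.2189  x^+=5.9705  v^+=-9.3124  a^+=-9.4796
step 6: x_pred=-3.8447  r=-0.0053  x^+=-3.8461  v^+=-16.5203  a^+=-9.4823
step 7: x_pred=-19.1400  r=17.0900  x^+=-14.5770  v^+=-12.7533  a^+=-0.6651
step 8: x_pred=-24.4616  r=26.1116  x^+=-17.4898  v^+=3.5076  a^+=12.8066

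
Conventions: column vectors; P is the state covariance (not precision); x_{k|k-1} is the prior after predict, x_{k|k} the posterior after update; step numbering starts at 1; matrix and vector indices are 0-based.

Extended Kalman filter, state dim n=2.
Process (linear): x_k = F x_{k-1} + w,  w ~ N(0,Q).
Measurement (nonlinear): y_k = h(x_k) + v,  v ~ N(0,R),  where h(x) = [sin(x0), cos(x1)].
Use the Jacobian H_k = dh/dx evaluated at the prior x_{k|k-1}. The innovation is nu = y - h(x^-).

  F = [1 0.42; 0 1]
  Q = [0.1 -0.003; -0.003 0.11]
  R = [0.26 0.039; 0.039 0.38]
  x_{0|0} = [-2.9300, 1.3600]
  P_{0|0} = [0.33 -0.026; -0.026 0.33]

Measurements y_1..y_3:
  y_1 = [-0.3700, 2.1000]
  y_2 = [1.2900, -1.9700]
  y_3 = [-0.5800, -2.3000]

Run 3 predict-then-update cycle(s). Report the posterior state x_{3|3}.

x_post = [-2.7703, 2.1288]

step 1: x^-=[-2.3588, 1.3600]  P^-=[0.4664 0.1096; 0.1096 0.4400]  H_jac=[-0.7089 0.0000; 0.0000 -0.9779]  S=[0.4944 0.1150; 0.1150 0.8007]  K=[-0.6597 -0.0391; -0.0333 -0.5325]  nu=[0.3353, 1.8908]  x^+=[-2.6539, 0.3419]  P^+=[0.2441 0.0415; 0.0415 0.2083]
step 2: x^-=[-2.5103, 0.3419]  P^-=[0.4157 0.1260; 0.1260 0.3183]  H_jac=[-0.8073 0.0000; 0.0000 -0.3353]  S=[0.5309 0.0731; 0.0731 0.4158]  K=[-0.6334 0.0098; -0.1601 -0.2285]  nu=[1.8802, -2.9121]  x^+=[-3.7297, 0.7063]  P^+=[0.2035 0.0626; 0.0626 0.2776]
step 3: x^-=[-3.4331, 0.7063]  P^-=[0.4051 0.1762; 0.1762 0.3876]  H_jac=[-0.9578 0.0000; 0.0000 -0.6490]  S=[0.6316 0.1485; 0.1485 0.5433]  K=[-0.6036 -0.0455; -0.1692 -0.4168]  nu=[-0.8674, -3.0608]  x^+=[-2.7703, 2.1288]  P^+=[0.1657 0.0629; 0.0629 0.2542]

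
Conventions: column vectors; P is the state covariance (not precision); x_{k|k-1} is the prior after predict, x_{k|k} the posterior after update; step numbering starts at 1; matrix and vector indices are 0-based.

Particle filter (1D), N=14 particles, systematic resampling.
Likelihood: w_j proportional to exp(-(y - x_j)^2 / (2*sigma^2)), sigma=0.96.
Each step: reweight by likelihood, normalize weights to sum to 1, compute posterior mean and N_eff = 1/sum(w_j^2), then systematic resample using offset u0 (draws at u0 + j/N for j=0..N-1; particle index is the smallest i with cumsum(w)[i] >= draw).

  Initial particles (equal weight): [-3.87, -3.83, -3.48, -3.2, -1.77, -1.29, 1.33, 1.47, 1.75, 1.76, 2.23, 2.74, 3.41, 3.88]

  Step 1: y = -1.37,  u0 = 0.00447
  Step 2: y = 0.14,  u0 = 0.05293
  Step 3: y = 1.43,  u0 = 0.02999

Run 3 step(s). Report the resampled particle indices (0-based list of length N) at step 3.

resampled_idx = [1, 4, 5, 5, 6, 7, 8, 8, 9, 10, 11, 11, 12, 13]

step 1: w=[0.0148, 0.0165, 0.0392, 0.0713, 0.4023, 0.4372, 0.0084, 0.0055, 0.0022, 0.0022, 0.0004, 0.0000, 0.0000, 0.0000]  mean=-1.7329  Neff=2.7761  idx=[0, 3, 4, 4, 4, 4, 4, 4, 5, 5, 5, 5, 5, 5]
step 2: w=[0.0001, 0.0008, 0.0492, 0.0492, 0.0492, 0.0492, 0.0492, 0.0492, 0.1173, 0.1173, 0.1173, 0.1173, 0.1173, 0.1173]  mean=-1.4334  Neff=10.2957  idx=[3, 4, 5, 7, 8, 8, 9, 10, 10, 11, 12, 12, 13, 13]
step 3: w=[0.0197, 0.0197, 0.0197, 0.0197, 0.0921, 0.0921, 0.0921, 0.0921, 0.0921, 0.0921, 0.0921, 0.0921, 0.0921, 0.0921]  mean=-1.3279  Neff=11.5734  idx=[1, 4, 5, 5, 6, 7, 8, 8, 9, 10, 11, 11, 12, 13]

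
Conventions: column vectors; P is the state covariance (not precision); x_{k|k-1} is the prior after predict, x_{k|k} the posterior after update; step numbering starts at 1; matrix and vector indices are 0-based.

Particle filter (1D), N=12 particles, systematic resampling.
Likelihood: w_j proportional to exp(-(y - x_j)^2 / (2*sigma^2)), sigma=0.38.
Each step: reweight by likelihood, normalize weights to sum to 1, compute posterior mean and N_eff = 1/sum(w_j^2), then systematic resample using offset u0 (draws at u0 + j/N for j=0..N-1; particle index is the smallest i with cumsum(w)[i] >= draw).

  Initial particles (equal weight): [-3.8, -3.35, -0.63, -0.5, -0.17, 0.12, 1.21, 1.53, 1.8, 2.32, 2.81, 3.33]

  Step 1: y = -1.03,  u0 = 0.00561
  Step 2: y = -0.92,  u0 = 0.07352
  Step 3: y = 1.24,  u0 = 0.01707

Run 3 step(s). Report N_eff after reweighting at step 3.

N_eff = 1.2627

step 1: w=[0.0000, 0.0000, 0.5524, 0.3635, 0.0742, 0.0099, 0.0000, 0.0000, 0.0000, 0.0000, 0.0000, 0.0000]  mean=-0.5412  Neff=2.2579  idx=[2, 2, 2, 2, 2, 2, 2, 3, 3, 3, 3, 4]
step 2: w=[0.0990, 0.0990, 0.0990, 0.0990, 0.0990, 0.0990, 0.0990, 0.0719, 0.0719, 0.0719, 0.0719, 0.0189]  mean=-0.5839  Neff=11.1444  idx=[0, 1, 2, 3, 4, 4, 5, 6, 7, 8, 9, 11]
step 3: w=[0.0048, 0.0048, 0.0048, 0.0048, 0.0048, 0.0048, 0.0048, 0.0048, 0.0243, 0.0243, 0.0243, 0.8888]  mean=-0.2117  Neff=1.2627  idx=[3, 10, 11, 11, 11, 11, 11, 11, 11, 11, 11, 11]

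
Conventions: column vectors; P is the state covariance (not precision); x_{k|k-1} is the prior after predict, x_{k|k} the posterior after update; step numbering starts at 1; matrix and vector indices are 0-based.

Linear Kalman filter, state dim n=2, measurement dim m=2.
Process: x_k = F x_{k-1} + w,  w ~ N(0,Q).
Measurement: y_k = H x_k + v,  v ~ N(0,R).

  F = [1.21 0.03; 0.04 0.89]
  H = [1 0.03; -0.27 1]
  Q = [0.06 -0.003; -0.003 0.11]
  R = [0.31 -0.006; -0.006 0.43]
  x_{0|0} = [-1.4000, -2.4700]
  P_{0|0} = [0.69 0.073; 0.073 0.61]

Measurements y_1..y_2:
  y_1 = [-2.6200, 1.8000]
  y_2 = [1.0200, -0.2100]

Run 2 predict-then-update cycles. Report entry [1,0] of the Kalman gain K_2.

step 1: x^-=[-1.7681, -2.2543]  P^-=[1.0761 0.1254; 0.1254 0.5995]  S=[1.3941 -0.1542; -0.1542 1.0402]  K=[0.7696 -0.0447; 0.1657 0.5683]  nu=[-0.7843, 3.5769]  x^+=[-2.5316, -0.3514]  P^+=[0.2376 0.0403; 0.0403 0.2543]
step 2: x^-=[-3.0737, -0.4140]  P^-=[0.4111 0.0588; 0.0588 0.3147]  S=[0.7249 -0.0493; -0.0493 0.7429]  K=[0.5673 -0.0327; 0.1220 0.4103]  nu=[4.1061, -0.6259]  x^+=[-0.7238, -0.1700]  P^+=[0.1752 0.0298; 0.0298 0.1837]

K[1,0] = 0.1220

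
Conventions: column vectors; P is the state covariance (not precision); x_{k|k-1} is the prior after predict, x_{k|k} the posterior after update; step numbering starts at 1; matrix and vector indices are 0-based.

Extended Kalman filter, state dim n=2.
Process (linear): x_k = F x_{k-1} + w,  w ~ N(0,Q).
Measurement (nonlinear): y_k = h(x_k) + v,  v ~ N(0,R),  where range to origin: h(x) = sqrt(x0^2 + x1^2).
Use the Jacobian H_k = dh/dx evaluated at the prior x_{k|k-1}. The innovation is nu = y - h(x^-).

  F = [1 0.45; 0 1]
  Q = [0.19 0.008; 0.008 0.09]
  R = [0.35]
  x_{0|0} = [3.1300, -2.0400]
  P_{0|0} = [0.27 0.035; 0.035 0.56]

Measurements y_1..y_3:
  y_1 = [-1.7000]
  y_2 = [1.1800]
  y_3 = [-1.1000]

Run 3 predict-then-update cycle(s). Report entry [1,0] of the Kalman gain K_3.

K[1,0] = -0.6609

step 1: x^-=[2.2120, -2.0400]  P^-=[0.6049 0.2950; 0.2950 0.6500]  H_jac=[0.7351 -0.6779]  S=[0.6816]  K=[0.3590; -0.3284]  nu=[-4.7091]  x^+=[0.5216, -0.4937]  P^+=[0.5171 0.3753; 0.3753 0.5765]
step 2: x^-=[0.2994, -0.4937]  P^-=[1.1616 0.6428; 0.6428 0.6665]  H_jac=[0.5185 -0.8551]  S=[0.5797]  K=[0.0910; -0.4082]  nu=[0.6026]  x^+=[0.3542, -0.7397]  P^+=[1.1568 0.6643; 0.6643 0.5699]
step 3: x^-=[0.0214, -0.7397]  P^-=[2.0601 0.9288; 0.9288 0.6599]  H_jac=[0.0289 -0.9996]  S=[0.9575]  K=[-0.9075; -0.6609]  nu=[-1.8400]  x^+=[1.6911, 0.4764]  P^+=[1.2716 0.3545; 0.3545 0.2417]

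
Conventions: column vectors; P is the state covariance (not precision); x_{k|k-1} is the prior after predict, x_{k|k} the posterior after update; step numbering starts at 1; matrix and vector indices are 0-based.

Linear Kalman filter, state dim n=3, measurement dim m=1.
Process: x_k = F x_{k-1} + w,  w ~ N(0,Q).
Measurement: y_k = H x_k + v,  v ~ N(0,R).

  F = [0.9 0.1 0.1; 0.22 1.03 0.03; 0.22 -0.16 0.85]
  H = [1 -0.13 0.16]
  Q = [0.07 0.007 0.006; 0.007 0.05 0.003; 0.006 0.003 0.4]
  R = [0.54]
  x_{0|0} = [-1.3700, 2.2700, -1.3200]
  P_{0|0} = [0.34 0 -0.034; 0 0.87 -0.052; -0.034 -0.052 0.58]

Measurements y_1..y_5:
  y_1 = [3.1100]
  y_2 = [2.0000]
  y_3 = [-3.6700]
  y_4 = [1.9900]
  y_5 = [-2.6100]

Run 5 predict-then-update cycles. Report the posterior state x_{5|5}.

step 1: x^-=[-1.1380, 1.9971, -1.7866]  P^-=[0.3527 0.1585 0.0784; 0.1585 0.9863 -0.1610; 0.0784 -0.1610 0.8592]  S=[0.9220]  K=[0.3738; 0.0049; 0.2568]  nu=[4.7935]  x^+=[0.6540, 2.0206, -0.5557]  P^+=[0.2239 0.1568 -0.0102; 0.1568 0.9863 -0.1621; -0.0102 -0.1621 0.7984]
step 2: x^-=[0.7351, 2.2084, -0.6517]  P^-=[0.2923 0.2864 0.0641; 0.2864 1.1688 -0.2415; 0.0641 -0.2415 1.0422]  S=[0.8349]  K=[0.3179; 0.1148; 0.3141]  nu=[1.6563]  x^+=[1.2616, 2.3986, -0.1315]  P^+=[0.2080 0.2560 -0.0193; 0.2560 1.1578 -0.2716; -0.0193 -0.2716 0.9598]
step 3: x^-=[1.3621, 2.7441, -0.2180]  P^-=[0.2968 0.3835 0.0451; 0.3835 1.3882 -0.3445; 0.0451 -0.3445 1.1818]  S=[0.8196]  K=[0.3101; 0.1805; 0.3404]  nu=[-4.6405]  x^+=[-0.0771, 1.9066, -1.7976]  P^+=[0.2180 0.3376 -0.0414; 0.3376 1.3615 -0.3948; -0.0414 -0.3948 1.0869]
step 4: x^-=[-0.0585, 1.8930, -1.8500]  P^-=[0.3165 0.4702 0.0187; 0.4702 1.6340 -0.4703; 0.0187 -0.4703 1.2988]  S=[0.8207]  K=[0.3148; 0.2224; 0.3506]  nu=[2.5906]  x^+=[0.7571, 2.4691, -0.9419]  P^+=[0.2351 0.4127 -0.0718; 0.4127 1.5934 -0.5343; -0.0718 -0.5343 1.1979]
step 5: x^-=[0.8341, 2.6815, -1.0291]  P^-=[0.3391 0.5528 -0.0149; 0.5528 1.9060 -0.6178; -0.0149 -0.6178 1.4071]  S=[0.8245]  K=[0.3212; 0.2501; 0.3524]  nu=[-2.9308]  x^+=[-0.1073, 1.9486, -2.0620]  P^+=[0.2540 0.4866 -0.1082; 0.4866 1.8545 -0.6904; -0.1082 -0.6904 1.3047]

x_post = [-0.1073, 1.9486, -2.0620]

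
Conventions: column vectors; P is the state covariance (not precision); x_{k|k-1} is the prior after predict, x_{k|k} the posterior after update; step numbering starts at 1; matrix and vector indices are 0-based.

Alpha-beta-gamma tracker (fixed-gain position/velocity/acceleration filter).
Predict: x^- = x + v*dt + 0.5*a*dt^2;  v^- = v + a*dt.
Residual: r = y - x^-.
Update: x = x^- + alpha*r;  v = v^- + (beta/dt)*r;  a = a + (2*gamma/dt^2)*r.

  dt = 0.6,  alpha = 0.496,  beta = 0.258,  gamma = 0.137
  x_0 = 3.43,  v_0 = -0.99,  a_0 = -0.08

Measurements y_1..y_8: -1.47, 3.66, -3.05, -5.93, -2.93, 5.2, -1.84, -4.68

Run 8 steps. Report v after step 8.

step 1: x_pred=2.8216  r=-4.2916  x^+=0.6930  v^+=-2.8834  a^+=-3.3464
step 2: x_pred=-1.6394  r=5.2994  x^+=0.9891  v^+=-2.6125  a^+=0.6871
step 3: x_pred=-0.4547  r=-2.5953  x^+=-1.7420  v^+=-3.3162  a^+=-1.2882
step 4: x_pred=-3.9636  r=-1.9664  x^+=-4.9389  v^+=-4.9347  a^+=-2.7849
step 5: x_pred=-8.4010  r=5.4710  x^+=-5.6874  v^+=-4.2531  a^+=1.3792
step 6: x_pred=-7.9910  r=13.1910  x^+=-1.4483  v^+=2.2465  a^+=11.4190
step 7: x_pred=1.9551  r=-3.7951  x^+=0.0727  v^+=7.4660  a^+=8.5305
step 8: x_pred=6.0878  r=-10.7678  x^+=0.7470  v^+=7.9542  a^+=0.3350

v_post = 7.9542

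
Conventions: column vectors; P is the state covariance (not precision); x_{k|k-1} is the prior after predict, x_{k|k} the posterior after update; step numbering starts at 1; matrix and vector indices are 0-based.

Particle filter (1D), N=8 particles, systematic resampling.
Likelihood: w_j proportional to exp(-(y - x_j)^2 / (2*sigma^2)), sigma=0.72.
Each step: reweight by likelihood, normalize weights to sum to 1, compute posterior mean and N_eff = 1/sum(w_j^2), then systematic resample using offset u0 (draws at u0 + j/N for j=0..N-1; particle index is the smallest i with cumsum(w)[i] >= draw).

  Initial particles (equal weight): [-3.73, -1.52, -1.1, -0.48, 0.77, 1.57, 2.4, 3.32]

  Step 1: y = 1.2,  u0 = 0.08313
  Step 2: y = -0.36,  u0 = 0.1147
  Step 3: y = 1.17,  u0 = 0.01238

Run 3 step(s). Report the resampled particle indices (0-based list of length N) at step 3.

resampled_idx = [0, 1, 2, 3, 4, 5, 6, 7]

step 1: w=[0.0000, 0.0004, 0.0030, 0.0321, 0.4085, 0.4279, 0.1218, 0.0064]  mean=1.2805  Neff=2.7332  idx=[4, 4, 4, 5, 5, 5, 5, 6]
step 2: w=[0.2959, 0.2959, 0.2959, 0.0279, 0.0279, 0.0279, 0.0279, 0.0007]  mean=0.8604  Neff=3.7623  idx=[0, 0, 1, 1, 2, 2, 2, 6]
step 3: w=[0.1250, 0.1250, 0.1250, 0.1250, 0.1250, 0.1250, 0.1250, 0.1250]  mean=0.8700  Neff=8.0000  idx=[0, 1, 2, 3, 4, 5, 6, 7]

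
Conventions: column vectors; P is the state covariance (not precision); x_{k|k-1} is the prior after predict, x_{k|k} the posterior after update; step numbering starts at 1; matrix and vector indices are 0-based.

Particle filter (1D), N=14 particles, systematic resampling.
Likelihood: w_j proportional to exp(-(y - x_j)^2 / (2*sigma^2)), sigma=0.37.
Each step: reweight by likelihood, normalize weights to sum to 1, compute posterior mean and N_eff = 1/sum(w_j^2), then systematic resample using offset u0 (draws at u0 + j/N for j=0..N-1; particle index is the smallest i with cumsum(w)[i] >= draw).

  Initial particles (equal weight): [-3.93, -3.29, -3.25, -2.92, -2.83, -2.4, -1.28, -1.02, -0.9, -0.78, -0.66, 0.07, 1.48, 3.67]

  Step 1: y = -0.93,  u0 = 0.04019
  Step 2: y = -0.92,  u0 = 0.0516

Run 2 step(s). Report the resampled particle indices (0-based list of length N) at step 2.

step 1: w=[0.0000, 0.0000, 0.0000, 0.0000, 0.0000, 0.0001, 0.1480, 0.2247, 0.2307, 0.2132, 0.1774, 0.0060, 0.0000, 0.0000]  mean=-0.9094  Neff=4.9371  idx=[6, 6, 7, 7, 7, 8, 8, 8, 9, 9, 9, 10, 10, 10]
step 2: w=[0.0508, 0.0508, 0.0786, 0.0786, 0.0786, 0.0814, 0.0814, 0.0814, 0.0759, 0.0759, 0.0759, 0.0637, 0.0637, 0.0637]  mean=-0.8937  Neff=13.7038  idx=[1, 2, 3, 4, 5, 5, 6, 7, 8, 9, 10, 11, 12, 13]

resampled_idx = [1, 2, 3, 4, 5, 5, 6, 7, 8, 9, 10, 11, 12, 13]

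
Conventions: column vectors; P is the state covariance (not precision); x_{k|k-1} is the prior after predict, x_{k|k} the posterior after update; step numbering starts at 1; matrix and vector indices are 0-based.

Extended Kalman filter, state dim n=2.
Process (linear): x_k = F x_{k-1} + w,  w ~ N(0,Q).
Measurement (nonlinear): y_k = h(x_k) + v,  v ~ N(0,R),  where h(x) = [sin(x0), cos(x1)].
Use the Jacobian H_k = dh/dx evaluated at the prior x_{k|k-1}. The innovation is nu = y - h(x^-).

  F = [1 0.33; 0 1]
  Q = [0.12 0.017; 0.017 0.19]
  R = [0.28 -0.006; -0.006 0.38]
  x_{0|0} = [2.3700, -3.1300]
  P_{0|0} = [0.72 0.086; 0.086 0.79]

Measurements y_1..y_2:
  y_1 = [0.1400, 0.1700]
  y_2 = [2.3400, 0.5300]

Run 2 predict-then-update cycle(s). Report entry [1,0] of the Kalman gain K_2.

step 1: x^-=[1.3371, -3.1300]  P^-=[0.9828 0.3637; 0.3637 0.9800]  H_jac=[0.2316 0.0000; 0.0000 0.0116]  S=[0.3327 -0.0050; -0.0050 0.3801]  K=[0.6844 0.0201; 0.2537 0.0332]  nu=[-0.8328, 1.1699]  x^+=[0.7907, -3.3024]  P^+=[0.8270 0.3058; 0.3058 0.9583]
step 2: x^-=[-0.2991, -3.3024]  P^-=[1.2532 0.6391; 0.6391 1.1483]  H_jac=[0.9556 0.0000; 0.0000 -0.1601]  S=[1.4244 -0.1038; -0.1038 0.4094]  K=[0.8380 -0.0375; 0.4035 -0.3467]  nu=[2.6346, 1.5171]  x^+=[1.8519, -2.7653]  P^+=[0.2458 0.1204; 0.1204 0.8381]

K[1,0] = 0.4035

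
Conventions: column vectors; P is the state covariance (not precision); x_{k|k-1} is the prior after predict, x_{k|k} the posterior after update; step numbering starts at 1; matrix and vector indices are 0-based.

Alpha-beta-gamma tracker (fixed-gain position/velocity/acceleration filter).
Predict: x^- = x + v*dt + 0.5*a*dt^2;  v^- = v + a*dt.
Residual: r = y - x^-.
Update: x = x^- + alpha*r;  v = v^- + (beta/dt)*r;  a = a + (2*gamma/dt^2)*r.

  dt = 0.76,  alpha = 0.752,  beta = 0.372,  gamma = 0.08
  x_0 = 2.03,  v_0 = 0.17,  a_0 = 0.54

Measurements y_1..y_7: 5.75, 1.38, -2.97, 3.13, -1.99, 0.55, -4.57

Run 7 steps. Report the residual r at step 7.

resid = -3.7728

step 1: x_pred=2.3152  r=3.4348  x^+=4.8982  v^+=2.2617  a^+=1.4915
step 2: x_pred=7.0478  r=-5.6678  x^+=2.7856  v^+=0.6210  a^+=-0.0785
step 3: x_pred=3.2349  r=-6.2049  x^+=-1.4312  v^+=-2.4758  a^+=-1.7973
step 4: x_pred=-3.8319  r=6.9619  x^+=1.4034  v^+=-0.4341  a^+=0.1312
step 5: x_pred=1.1114  r=-3.1014  x^+=-1.2209  v^+=-1.8525  a^+=-0.7279
step 6: x_pred=-2.8390  r=3.3890  x^+=-0.2905  v^+=-0.7469  a^+=0.2108
step 7: x_pred=-0.7972  r=-3.7728  x^+=-3.6344  v^+=-2.4333  a^+=-0.8343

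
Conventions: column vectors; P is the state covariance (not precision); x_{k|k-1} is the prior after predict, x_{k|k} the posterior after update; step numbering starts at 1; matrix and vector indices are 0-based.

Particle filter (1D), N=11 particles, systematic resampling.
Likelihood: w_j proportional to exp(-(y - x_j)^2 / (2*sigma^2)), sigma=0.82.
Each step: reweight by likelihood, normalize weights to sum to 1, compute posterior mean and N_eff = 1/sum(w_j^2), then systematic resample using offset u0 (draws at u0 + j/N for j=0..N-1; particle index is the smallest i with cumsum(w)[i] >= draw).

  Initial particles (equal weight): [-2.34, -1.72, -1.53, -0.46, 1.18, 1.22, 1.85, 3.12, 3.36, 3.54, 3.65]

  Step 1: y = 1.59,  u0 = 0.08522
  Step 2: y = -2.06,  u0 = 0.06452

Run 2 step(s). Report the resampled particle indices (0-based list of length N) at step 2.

resampled_idx = [0, 0, 1, 1, 2, 2, 3, 4, 4, 5, 5]

step 1: w=[0.0000, 0.0001, 0.0002, 0.0139, 0.2796, 0.2862, 0.3013, 0.0556, 0.0308, 0.0187, 0.0135]  mean=1.6222  Neff=3.9118  idx=[4, 4, 4, 5, 5, 5, 6, 6, 6, 7, 10]
step 2: w=[0.1800, 0.1800, 0.1800, 0.1482, 0.1482, 0.1482, 0.0051, 0.0051, 0.0051, 0.0000, 0.0000]  mean=1.2081  Neff=6.1279  idx=[0, 0, 1, 1, 2, 2, 3, 4, 4, 5, 5]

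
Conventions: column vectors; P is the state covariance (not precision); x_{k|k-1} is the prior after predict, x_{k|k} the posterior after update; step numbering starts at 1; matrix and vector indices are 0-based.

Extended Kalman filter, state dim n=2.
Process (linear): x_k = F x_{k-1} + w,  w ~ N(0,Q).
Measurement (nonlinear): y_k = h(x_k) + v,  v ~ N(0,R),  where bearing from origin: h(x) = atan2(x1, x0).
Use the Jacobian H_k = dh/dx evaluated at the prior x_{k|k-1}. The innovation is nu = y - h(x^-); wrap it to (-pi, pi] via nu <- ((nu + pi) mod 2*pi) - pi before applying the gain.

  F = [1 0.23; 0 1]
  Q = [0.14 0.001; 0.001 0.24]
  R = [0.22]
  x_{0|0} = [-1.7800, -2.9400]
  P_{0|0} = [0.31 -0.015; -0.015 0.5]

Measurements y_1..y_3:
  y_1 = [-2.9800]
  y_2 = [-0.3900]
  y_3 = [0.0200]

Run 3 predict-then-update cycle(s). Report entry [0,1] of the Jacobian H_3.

H_jac[0,1] = -0.1346

step 1: x^-=[-2.4562, -2.9400]  P^-=[0.4696 0.1010; 0.1010 0.7400]  H_jac=[0.2003 -0.1674]  S=[0.2528]  K=[0.3052; -0.4099]  nu=[-0.7132]  x^+=[-2.6739, -2.6477]  P^+=[0.4460 0.1326; 0.1326 0.6975]
step 2: x^-=[-3.2829, -2.6477]  P^-=[0.6839 0.2941; 0.2941 0.9375]  H_jac=[0.1489 -0.1846]  S=[0.2509]  K=[0.1894; -0.5151]  nu=[2.0729]  x^+=[-2.8902, -3.7155]  P^+=[0.6749 0.3185; 0.3185 0.8709]
step 3: x^-=[-3.7448, -3.7155]  P^-=[1.0075 0.5199; 0.5199 1.1109]  H_jac=[0.1335 -0.1346]  S=[0.2394]  K=[0.2697; -0.3345]  nu=[2.3801]  x^+=[-3.1029, -4.5117]  P^+=[0.9901 0.5415; 0.5415 1.0842]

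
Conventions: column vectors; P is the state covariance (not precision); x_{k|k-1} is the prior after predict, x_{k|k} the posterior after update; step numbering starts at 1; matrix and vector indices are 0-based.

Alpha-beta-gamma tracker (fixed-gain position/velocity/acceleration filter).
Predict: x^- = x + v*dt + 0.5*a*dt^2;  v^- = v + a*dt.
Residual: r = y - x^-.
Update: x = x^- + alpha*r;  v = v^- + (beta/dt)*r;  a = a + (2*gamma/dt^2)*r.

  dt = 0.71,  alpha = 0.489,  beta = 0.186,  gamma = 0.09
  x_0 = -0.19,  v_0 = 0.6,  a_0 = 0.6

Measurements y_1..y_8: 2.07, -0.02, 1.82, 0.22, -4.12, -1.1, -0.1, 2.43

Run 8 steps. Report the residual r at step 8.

step 1: x_pred=0.3872  r=1.6828  x^+=1.2101  v^+=1.4668  a^+=1.2009
step 2: x_pred=2.5542  r=-2.5742  x^+=1.2954  v^+=1.6451  a^+=0.2817
step 3: x_pred=2.5344  r=-0.7144  x^+=2.1851  v^+=1.6579  a^+=0.0266
step 4: x_pred=3.3689  r=-3.1489  x^+=1.8291  v^+=0.8519  a^+=-1.0978
step 5: x_pred=2.1572  r=-6.2772  x^+=-0.9124  v^+=-1.5720  a^+=-3.3392
step 6: x_pred=-2.8701  r=1.7701  x^+=-2.0045  v^+=-3.4792  a^+=-2.7071
step 7: x_pred=-5.1571  r=5.0571  x^+=-2.6842  v^+=-4.0764  a^+=-0.9014
step 8: x_pred=-5.8056  r=8.2356  x^+=-1.7784  v^+=-2.5589  a^+=2.0393

resid = 8.2356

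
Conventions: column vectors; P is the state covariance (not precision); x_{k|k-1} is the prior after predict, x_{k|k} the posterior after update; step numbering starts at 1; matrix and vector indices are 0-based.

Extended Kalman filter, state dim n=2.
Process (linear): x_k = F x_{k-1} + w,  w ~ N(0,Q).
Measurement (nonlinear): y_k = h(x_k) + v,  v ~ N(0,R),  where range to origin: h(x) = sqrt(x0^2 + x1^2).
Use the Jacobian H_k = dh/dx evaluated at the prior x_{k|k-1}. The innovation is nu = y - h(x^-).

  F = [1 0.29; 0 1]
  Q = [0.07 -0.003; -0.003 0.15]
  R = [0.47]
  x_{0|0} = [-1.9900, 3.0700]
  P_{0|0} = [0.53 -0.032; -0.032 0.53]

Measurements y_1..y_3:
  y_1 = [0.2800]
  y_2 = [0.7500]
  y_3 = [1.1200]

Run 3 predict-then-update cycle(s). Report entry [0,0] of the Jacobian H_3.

step 1: x^-=[-1.0997, 3.0700]  P^-=[0.6260 0.1187; 0.1187 0.6800]  H_jac=[-0.3372 0.9414]  S=[1.0685]  K=[-0.0930; 0.5617]  nu=[-2.9810]  x^+=[-0.8225, 1.3957]  P^+=[0.6168 0.1745; 0.1745 0.3429]
step 2: x^-=[-0.4178, 1.3957]  P^-=[0.8168 0.2710; 0.2710 0.4929]  H_jac=[-0.2868 0.9580]  S=[0.8407]  K=[0.0302; 0.4693]  nu=[-0.7068]  x^+=[-0.4391, 1.0639]  P^+=[0.8161 0.2591; 0.2591 0.3078]
step 3: x^-=[-0.1305, 1.0639]  P^-=[1.0622 0.3453; 0.3453 0.4578]  H_jac=[-0.1218 0.9926]  S=[0.8533]  K=[0.2501; 0.4832]  nu=[0.0481]  x^+=[-0.1185, 1.0872]  P^+=[1.0088 0.2422; 0.2422 0.2585]

H_jac[0,0] = -0.1218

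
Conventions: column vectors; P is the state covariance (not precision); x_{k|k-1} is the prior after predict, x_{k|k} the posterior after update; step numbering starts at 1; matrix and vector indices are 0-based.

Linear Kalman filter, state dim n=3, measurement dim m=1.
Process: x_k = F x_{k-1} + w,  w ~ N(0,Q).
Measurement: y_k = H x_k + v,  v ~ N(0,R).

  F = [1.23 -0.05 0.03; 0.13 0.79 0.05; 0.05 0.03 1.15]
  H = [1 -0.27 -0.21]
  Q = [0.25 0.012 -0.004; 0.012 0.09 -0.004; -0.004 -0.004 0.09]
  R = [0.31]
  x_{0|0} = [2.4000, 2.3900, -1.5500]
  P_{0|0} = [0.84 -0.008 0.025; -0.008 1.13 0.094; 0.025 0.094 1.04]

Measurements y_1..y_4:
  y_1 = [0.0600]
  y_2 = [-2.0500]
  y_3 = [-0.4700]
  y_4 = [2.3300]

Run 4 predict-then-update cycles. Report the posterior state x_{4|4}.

x_post = [1.2364, 1.1779, -1.1560]

step 1: x^-=[2.7860, 2.1226, -1.5908]  P^-=[1.5271 0.0991 0.1116; 0.0991 0.8181 0.1770; 0.1116 0.1770 1.4779]  S=[1.8816]  K=[0.7849; -0.0845; -0.1310]  nu=[-2.4870]  x^+=[0.8339, 2.3327, -1.2650]  P^+=[0.3679 0.2239 0.3051; 0.2239 0.8047 0.1562; 0.3051 0.1562 1.4456]
step 2: x^-=[0.8711, 1.8880, -1.3431]  P^-=[0.8044 0.2806 0.4982; 0.2806 0.6643 0.2988; 0.4982 0.2988 2.0499]  S=[0.9263]  K=[0.6736; 0.0415; -0.0140]  nu=[-2.6934]  x^+=[-0.9432, 1.7762, -1.3054]  P^+=[0.3840 0.2547 0.5069; 0.2547 0.6628 0.2994; 0.5069 0.2994 2.0498]
step 3: x^-=[-1.2881, 1.2153, -1.4951]  P^-=[0.8397 0.3356 0.7990; 0.3356 0.5978 0.4926; 0.7990 0.4926 2.8821]  S=[0.8594]  K=[0.6764; 0.0823; 0.0707]  nu=[0.8323]  x^+=[-0.7252, 1.2838, -1.4363]  P^+=[0.4465 0.2878 0.7579; 0.2878 0.5920 0.4876; 0.7579 0.4876 2.8778]
step 4: x^-=[-0.9992, 0.8481, -1.6494]  P^-=[0.9487 0.4020 1.1773; 0.4020 0.5817 0.7498; 1.1773 0.7498 4.0192]  S=[0.8518]  K=[0.6961; 0.1027; 0.1536]  nu=[3.2119]  x^+=[1.2364, 1.1779, -1.1560]  P^+=[0.5360 0.3411 1.0863; 0.3411 0.5727 0.7364; 1.0863 0.7364 3.9991]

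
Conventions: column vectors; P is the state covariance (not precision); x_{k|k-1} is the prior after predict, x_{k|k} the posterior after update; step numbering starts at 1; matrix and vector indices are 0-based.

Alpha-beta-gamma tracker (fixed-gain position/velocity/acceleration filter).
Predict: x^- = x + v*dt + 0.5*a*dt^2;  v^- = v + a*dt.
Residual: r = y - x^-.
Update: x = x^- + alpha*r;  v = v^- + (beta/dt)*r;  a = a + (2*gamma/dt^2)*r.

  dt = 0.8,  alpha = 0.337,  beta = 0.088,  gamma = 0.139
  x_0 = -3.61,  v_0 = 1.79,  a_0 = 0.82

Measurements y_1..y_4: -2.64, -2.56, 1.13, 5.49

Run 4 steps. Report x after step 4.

x_post = 3.4987

step 1: x_pred=-1.9156  r=-0.7244  x^+=-2.1597  v^+=2.3663  a^+=0.5053
step 2: x_pred=-0.1050  r=-2.4550  x^+=-0.9323  v^+=2.5005  a^+=-0.5611
step 3: x_pred=0.8886  r=0.2414  x^+=0.9699  v^+=2.0782  a^+=-0.4562
step 4: x_pred=2.4865  r=3.0035  x^+=3.4987  v^+=2.0437  a^+=0.8484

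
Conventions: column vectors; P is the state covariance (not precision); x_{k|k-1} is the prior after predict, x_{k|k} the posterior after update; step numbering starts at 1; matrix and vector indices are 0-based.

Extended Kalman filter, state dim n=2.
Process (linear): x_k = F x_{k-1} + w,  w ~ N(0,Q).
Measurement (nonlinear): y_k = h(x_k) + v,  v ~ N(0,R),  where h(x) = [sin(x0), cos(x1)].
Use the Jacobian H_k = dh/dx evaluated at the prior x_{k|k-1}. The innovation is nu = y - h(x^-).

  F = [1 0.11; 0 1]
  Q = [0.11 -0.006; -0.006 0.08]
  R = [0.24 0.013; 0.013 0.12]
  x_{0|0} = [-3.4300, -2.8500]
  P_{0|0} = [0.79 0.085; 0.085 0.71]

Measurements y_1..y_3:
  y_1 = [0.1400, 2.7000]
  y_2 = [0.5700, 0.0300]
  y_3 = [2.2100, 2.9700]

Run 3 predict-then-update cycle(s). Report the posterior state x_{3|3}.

x_post = [-4.3341, -0.2109]

step 1: x^-=[-3.7435, -2.8500]  P^-=[0.9273 0.1571; 0.1571 0.7900]  H_jac=[-0.8243 0.0000; 0.0000 0.2875]  S=[0.8700 -0.0242; -0.0242 0.1853]  K=[-0.8749 0.1293; -0.1151 1.2106]  nu=[-0.4262, 3.6578]  x^+=[-2.8975, 1.6274]  P^+=[0.2527 0.0144; 0.0144 0.5001]
step 2: x^-=[-2.7184, 1.6274]  P^-=[0.3719 0.0634; 0.0634 0.5801]  H_jac=[-0.9118 0.0000; 0.0000 -0.9984]  S=[0.5492 0.0708; 0.0708 0.6983]  K=[-0.6138 -0.0285; 0.0016 -0.8296]  nu=[0.9806, 0.0865]  x^+=[-3.3228, 1.5571]  P^+=[0.1620 0.0114; 0.0114 0.0997]
step 3: x^-=[-3.1516, 1.5571]  P^-=[0.2757 0.0164; 0.0164 0.1797]  H_jac=[-1.0000 0.0000; 0.0000 -0.9999]  S=[0.5157 0.0294; 0.0294 0.2997]  K=[-0.5345 -0.0023; 0.0024 -0.5998]  nu=[2.2000, 2.9563]  x^+=[-4.3341, -0.2109]  P^+=[0.1283 0.0072; 0.0072 0.0720]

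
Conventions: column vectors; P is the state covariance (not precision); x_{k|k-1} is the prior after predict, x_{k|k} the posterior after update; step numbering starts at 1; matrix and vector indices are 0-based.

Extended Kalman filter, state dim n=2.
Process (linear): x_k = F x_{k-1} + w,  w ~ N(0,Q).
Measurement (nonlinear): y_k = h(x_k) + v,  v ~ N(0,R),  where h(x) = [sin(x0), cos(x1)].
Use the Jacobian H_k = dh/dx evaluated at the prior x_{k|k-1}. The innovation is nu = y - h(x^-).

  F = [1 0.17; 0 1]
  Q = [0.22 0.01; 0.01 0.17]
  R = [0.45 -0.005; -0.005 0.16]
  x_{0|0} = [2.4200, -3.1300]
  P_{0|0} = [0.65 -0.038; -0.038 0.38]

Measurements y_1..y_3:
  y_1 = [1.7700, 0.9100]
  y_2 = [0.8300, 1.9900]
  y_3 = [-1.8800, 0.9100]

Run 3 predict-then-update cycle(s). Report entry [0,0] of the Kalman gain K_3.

step 1: x^-=[1.8879, -3.1300]  P^-=[0.8681 0.0366; 0.0366 0.5500]  H_jac=[-0.3118 0.0000; 0.0000 0.0116]  S=[0.5344 -0.0051; -0.0051 0.1601]  K=[-0.5066 -0.0136; -0.0210 0.0392]  nu=[0.8199, 1.9099]  x^+=[1.4466, -3.0724]  P^+=[0.7309 0.0309; 0.0309 0.5495]
step 2: x^-=[0.9243, -3.0724]  P^-=[0.9773 0.1343; 0.1343 0.7195]  H_jac=[0.6024 0.0000; 0.0000 0.0691]  S=[0.8047 0.0006; 0.0006 0.1634]  K=[0.7316 0.0542; 0.1003 0.3040]  nu=[0.0318, 2.9876]  x^+=[1.1093, -2.1611]  P^+=[0.5461 0.0724; 0.0724 0.6963]
step 3: x^-=[0.7419, -2.1611]  P^-=[0.8108 0.2008; 0.2008 0.8663]  H_jac=[0.7372 0.0000; 0.0000 0.8308]  S=[0.8906 0.1180; 0.1180 0.7579]  K=[0.6555 0.1181; 0.0413 0.9432]  nu=[-2.5557, 1.4666]  x^+=[-0.7601, -0.8833]  P^+=[0.3993 0.0188; 0.0188 0.1814]

K[0,0] = 0.6555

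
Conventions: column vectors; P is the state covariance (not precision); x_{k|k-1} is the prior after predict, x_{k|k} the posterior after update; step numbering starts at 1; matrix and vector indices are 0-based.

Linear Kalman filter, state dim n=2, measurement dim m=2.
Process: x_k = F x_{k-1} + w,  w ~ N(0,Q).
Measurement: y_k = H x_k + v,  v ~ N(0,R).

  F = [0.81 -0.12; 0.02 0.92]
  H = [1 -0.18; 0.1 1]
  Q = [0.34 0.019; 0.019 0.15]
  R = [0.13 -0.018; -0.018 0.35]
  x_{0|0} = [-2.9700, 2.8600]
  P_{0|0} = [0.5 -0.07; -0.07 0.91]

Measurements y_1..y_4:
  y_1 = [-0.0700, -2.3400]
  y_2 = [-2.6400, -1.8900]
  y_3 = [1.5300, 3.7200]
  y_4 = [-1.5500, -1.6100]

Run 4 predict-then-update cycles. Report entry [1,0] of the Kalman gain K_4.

step 1: x^-=[-2.7489, 2.5718]  P^-=[0.6948 -0.1254; -0.1254 0.9178]  S=[0.8996 -0.2368; -0.2368 1.2497]  K=[0.8268 0.1120; -0.1392 0.6980]  nu=[3.1418, -4.6369]  x^+=[-0.6704, -1.1023]  P^+=[0.1079 0.0135; 0.0135 0.2455]
step 2: x^-=[-0.4107, -1.0275]  P^-=[0.4117 0.0037; 0.0037 0.3583]  S=[0.5520 -0.0377; -0.0377 0.7132]  K=[0.7517 0.1026; -0.0761 0.4989]  nu=[-2.4142, -0.8214]  x^+=[-2.3097, -1.2537]  P^+=[0.0981 0.0126; 0.0126 0.1747]
step 3: x^-=[-1.7204, -1.1996]  P^-=[0.4045 0.0106; 0.0106 0.2984]  S=[0.5403 -0.0208; -0.0208 0.6546]  K=[0.7490 0.1019; -0.0622 0.4555]  nu=[3.0345, 5.0916]  x^+=[1.0710, 0.9311]  P^+=[0.0978 0.0124; 0.0124 0.1593]
step 4: x^-=[0.7558, 0.8780]  P^-=[0.4040 0.0122; 0.0122 0.2853]  S=[0.5389 -0.0170; -0.0170 0.6418]  K=[0.7489 0.1018; -0.0586 0.4449]  nu=[-2.1477, -2.5636]  x^+=[-1.1135, -0.1366]  P^+=[0.0977 0.0124; 0.0124 0.1555]

K[1,0] = -0.0586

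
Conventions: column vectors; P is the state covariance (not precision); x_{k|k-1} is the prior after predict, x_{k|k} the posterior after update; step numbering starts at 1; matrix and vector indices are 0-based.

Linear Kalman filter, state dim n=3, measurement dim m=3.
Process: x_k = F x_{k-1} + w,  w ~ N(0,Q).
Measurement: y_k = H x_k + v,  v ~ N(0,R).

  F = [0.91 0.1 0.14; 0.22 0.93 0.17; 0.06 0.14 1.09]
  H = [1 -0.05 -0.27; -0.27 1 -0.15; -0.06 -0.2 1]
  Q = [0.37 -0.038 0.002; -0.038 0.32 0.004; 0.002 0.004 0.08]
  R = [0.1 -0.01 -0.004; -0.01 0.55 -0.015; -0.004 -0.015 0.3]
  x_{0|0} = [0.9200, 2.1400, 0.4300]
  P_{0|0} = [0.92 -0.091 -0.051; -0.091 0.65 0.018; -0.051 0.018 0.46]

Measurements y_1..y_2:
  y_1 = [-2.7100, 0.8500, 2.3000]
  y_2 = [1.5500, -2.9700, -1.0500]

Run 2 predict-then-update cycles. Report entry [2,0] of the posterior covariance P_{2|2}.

step 1: x^-=[1.1114, 2.2657, 0.8235]  P^-=[1.1183 0.1318 0.0707; 0.1318 0.9046 0.1841; 0.0707 0.1841 0.6399]  S=[1.2208 -0.2515 -0.1882; -0.2515 1.4299 -0.1035; -0.1882 -0.1035 0.9011]  K=[0.9323 0.0502 0.1752; 0.1752 0.6267 0.1032; 0.0357 0.1040 0.6839]  nu=[-3.4858, -0.9921, 1.9963]  x^+=[-1.8386, 1.2393, 1.9612]  P^+=[0.1127 0.0560 0.0660; 0.0560 0.3713 0.0985; 0.0660 0.0985 0.2271]
step 2: x^-=[-1.2746, 1.0815, 2.2009]  P^-=[0.5012 0.0999 0.1342; 0.0999 0.7122 0.2195; 0.1342 0.2195 0.3972]  S=[0.5554 -0.1316 -0.0166; -0.1316 1.1987 -0.0185; -0.0166 -0.0185 0.6260]  K=[0.8445 0.0488 0.1583; 0.1462 0.5622 0.1340; 0.0738 0.1198 0.5570]  nu=[3.4729, -4.0655, -3.1110]  x^+=[0.9675, -1.1133, 0.2373]  P^+=[0.1022 0.0526 0.0600; 0.0526 0.3352 0.1014; 0.0600 0.1014 0.1889]

P_post[2,0] = 0.0600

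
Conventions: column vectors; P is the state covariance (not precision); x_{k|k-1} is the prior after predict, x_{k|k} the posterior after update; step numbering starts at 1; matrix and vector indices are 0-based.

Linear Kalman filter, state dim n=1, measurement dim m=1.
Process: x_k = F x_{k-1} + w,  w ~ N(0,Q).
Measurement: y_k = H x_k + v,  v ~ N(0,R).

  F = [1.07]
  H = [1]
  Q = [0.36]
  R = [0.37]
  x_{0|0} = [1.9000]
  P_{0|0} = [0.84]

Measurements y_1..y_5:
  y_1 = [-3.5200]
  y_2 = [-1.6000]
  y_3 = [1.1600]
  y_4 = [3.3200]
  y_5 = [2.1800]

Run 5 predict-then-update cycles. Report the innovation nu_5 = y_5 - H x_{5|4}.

step 1: x^-=[2.0330]  P^-=[1.3217]  S=[1.6917]  K=[0.7813]  nu=[-5.5530]  x^+=[-2.3055]  P^+=[0.2891]
step 2: x^-=[-2.4669]  P^-=[0.6910]  S=[1.0610]  K=[0.6513]  nu=[0.8669]  x^+=[-1.9023]  P^+=[0.2410]
step 3: x^-=[-2.0355]  P^-=[0.6359]  S=[1.0059]  K=[0.6322]  nu=[3.1955]  x^+=[-0.0154]  P^+=[0.2339]
step 4: x^-=[-0.0165]  P^-=[0.6278]  S=[0.9978]  K=[0.6292]  nu=[3.3365]  x^+=[2.0828]  P^+=[0.2328]
step 5: x^-=[2.2286]  P^-=[0.6265]  S=[0.9965]  K=[0.6287]  nu=[-0.0486]  x^+=[2.1980]  P^+=[0.2326]

innov = [-0.0486]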